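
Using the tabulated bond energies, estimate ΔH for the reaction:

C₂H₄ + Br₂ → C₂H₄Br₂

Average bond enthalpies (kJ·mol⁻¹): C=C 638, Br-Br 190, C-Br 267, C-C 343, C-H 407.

Bonds broken (reactants):
  Br-Br: 1 × 190 = 190
  C-H: 4 × 407 = 1628
  C=C: 1 × 638 = 638
  Σ(broken) = 2456 kJ
Bonds formed (products):
  C-Br: 2 × 267 = 534
  C-C: 1 × 343 = 343
  C-H: 4 × 407 = 1628
  Σ(formed) = 2505 kJ
ΔH = Σ(broken) − Σ(formed) = 2456 − 2505 = −49 kJ

ΔH ≈ −49 kJ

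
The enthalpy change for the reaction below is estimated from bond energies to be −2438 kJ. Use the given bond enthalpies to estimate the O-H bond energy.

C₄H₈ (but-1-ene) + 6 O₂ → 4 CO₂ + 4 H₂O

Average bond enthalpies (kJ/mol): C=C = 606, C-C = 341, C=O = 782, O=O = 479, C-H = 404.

D(O-H) ≈ 447 kJ/mol

Let D be the O-H bond energy.
Σ(broken) = 2×341 + 8×404 + 1×606 + 6×479 = 7394
Σ(formed) = 8×782 + 8×D = 6256 + 8D
ΔH = Σ(broken) − Σ(formed) = (7394) − (6256 + 8D) = +1138 − 8D
Setting this equal to −2438 kJ gives 8D = 3576, so D = 447 kJ/mol.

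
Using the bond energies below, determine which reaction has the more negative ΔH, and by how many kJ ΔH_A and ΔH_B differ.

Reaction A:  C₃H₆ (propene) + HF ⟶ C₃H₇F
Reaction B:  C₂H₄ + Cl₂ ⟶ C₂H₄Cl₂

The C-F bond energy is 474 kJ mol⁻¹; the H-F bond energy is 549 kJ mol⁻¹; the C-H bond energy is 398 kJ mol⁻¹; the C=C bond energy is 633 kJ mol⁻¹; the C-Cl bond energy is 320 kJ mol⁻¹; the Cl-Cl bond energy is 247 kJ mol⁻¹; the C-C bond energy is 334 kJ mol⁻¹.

Reaction B, by 70 kJ

Reaction A:
  Bonds broken (reactants):
    C-C: 1 × 334 = 334
    C-H: 6 × 398 = 2388
    C=C: 1 × 633 = 633
    H-F: 1 × 549 = 549
    Σ(broken) = 3904 kJ
  Bonds formed (products):
    C-C: 2 × 334 = 668
    C-F: 1 × 474 = 474
    C-H: 7 × 398 = 2786
    Σ(formed) = 3928 kJ
  ΔH_A = 3904 − 3928 = −24 kJ
Reaction B:
  Bonds broken (reactants):
    C-H: 4 × 398 = 1592
    C=C: 1 × 633 = 633
    Cl-Cl: 1 × 247 = 247
    Σ(broken) = 2472 kJ
  Bonds formed (products):
    C-C: 1 × 334 = 334
    C-Cl: 2 × 320 = 640
    C-H: 4 × 398 = 1592
    Σ(formed) = 2566 kJ
  ΔH_B = 2472 − 2566 = −94 kJ
ΔH_A − ΔH_B = +70 kJ, so reaction B has the more negative ΔH; |ΔH_A − ΔH_B| = 70 kJ.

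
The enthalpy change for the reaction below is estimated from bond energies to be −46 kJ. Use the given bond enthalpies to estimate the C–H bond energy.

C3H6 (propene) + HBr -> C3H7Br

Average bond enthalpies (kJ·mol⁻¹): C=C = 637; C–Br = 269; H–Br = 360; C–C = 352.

D(C–H) ≈ 422 kJ/mol

Let D be the C–H bond energy.
Σ(broken) = 1×352 + 6×D + 1×637 + 1×360 = 1349 + 6D
Σ(formed) = 1×269 + 2×352 + 7×D = 973 + 7D
ΔH = Σ(broken) − Σ(formed) = (1349 + 6D) − (973 + 7D) = +376 − D
Setting this equal to −46 kJ gives D = 422 kJ/mol.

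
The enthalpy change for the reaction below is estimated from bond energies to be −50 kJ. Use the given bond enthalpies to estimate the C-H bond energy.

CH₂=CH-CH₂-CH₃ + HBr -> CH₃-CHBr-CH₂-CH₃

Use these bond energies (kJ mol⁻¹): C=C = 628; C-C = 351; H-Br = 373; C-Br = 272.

D(C-H) ≈ 428 kJ/mol

Let D be the C-H bond energy.
Σ(broken) = 2×351 + 8×D + 1×628 + 1×373 = 1703 + 8D
Σ(formed) = 1×272 + 3×351 + 9×D = 1325 + 9D
ΔH = Σ(broken) − Σ(formed) = (1703 + 8D) − (1325 + 9D) = +378 − D
Setting this equal to −50 kJ gives D = 428 kJ/mol.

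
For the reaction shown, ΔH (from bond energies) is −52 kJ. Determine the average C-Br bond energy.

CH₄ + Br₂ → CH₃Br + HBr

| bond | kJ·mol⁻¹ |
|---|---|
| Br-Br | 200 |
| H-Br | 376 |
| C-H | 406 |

D(C-Br) ≈ 282 kJ/mol

Let D be the C-Br bond energy.
Σ(broken) = 1×200 + 4×406 = 1824
Σ(formed) = 1×D + 3×406 + 1×376 = 1594 + D
ΔH = Σ(broken) − Σ(formed) = (1824) − (1594 + D) = +230 − D
Setting this equal to −52 kJ gives D = 282 kJ/mol.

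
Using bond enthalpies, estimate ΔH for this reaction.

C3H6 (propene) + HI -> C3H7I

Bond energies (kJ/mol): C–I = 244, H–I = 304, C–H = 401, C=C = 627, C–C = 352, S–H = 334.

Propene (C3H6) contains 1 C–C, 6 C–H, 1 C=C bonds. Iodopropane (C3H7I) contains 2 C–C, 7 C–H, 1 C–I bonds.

Bonds broken (reactants):
  C–C: 1 × 352 = 352
  C–H: 6 × 401 = 2406
  C=C: 1 × 627 = 627
  H–I: 1 × 304 = 304
  Σ(broken) = 3689 kJ
Bonds formed (products):
  C–C: 2 × 352 = 704
  C–H: 7 × 401 = 2807
  C–I: 1 × 244 = 244
  Σ(formed) = 3755 kJ
ΔH = Σ(broken) − Σ(formed) = 3689 − 3755 = −66 kJ

ΔH ≈ −66 kJ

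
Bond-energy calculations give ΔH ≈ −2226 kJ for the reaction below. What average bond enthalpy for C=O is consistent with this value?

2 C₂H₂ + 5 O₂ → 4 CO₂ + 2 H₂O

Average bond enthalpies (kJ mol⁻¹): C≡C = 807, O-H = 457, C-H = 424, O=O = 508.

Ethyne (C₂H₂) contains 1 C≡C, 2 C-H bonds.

Let D be the C=O bond energy.
Σ(broken) = 2×807 + 4×424 + 5×508 = 5850
Σ(formed) = 8×D + 4×457 = 1828 + 8D
ΔH = Σ(broken) − Σ(formed) = (5850) − (1828 + 8D) = +4022 − 8D
Setting this equal to −2226 kJ gives 8D = 6248, so D = 781 kJ/mol.

D(C=O) ≈ 781 kJ/mol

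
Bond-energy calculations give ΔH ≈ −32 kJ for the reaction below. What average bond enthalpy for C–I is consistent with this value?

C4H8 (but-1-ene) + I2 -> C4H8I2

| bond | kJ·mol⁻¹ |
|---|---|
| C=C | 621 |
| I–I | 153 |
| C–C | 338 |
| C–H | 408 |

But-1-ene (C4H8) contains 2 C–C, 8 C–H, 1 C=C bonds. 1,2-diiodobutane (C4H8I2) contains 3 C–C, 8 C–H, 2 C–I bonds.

Let D be the C–I bond energy.
Σ(broken) = 2×338 + 8×408 + 1×621 + 1×153 = 4714
Σ(formed) = 3×338 + 8×408 + 2×D = 4278 + 2D
ΔH = Σ(broken) − Σ(formed) = (4714) − (4278 + 2D) = +436 − 2D
Setting this equal to −32 kJ gives 2D = 468, so D = 234 kJ/mol.

D(C–I) ≈ 234 kJ/mol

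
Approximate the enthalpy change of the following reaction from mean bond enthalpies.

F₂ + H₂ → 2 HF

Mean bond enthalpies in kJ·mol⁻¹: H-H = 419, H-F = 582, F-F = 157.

Bonds broken (reactants):
  F-F: 1 × 157 = 157
  H-H: 1 × 419 = 419
  Σ(broken) = 576 kJ
Bonds formed (products):
  H-F: 2 × 582 = 1164
  Σ(formed) = 1164 kJ
ΔH = Σ(broken) − Σ(formed) = 576 − 1164 = −588 kJ

ΔH ≈ −588 kJ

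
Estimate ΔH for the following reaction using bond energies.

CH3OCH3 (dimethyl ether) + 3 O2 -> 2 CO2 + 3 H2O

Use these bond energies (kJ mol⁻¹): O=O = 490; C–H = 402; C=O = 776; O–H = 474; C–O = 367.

Bonds broken (reactants):
  C–H: 6 × 402 = 2412
  C–O: 2 × 367 = 734
  O=O: 3 × 490 = 1470
  Σ(broken) = 4616 kJ
Bonds formed (products):
  C=O: 4 × 776 = 3104
  O–H: 6 × 474 = 2844
  Σ(formed) = 5948 kJ
ΔH = Σ(broken) − Σ(formed) = 4616 − 5948 = −1332 kJ

ΔH ≈ −1332 kJ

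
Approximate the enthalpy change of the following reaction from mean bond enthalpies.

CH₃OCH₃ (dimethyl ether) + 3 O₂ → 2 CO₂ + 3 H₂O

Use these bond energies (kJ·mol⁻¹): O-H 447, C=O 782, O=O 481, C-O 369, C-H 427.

Bonds broken (reactants):
  C-H: 6 × 427 = 2562
  C-O: 2 × 369 = 738
  O=O: 3 × 481 = 1443
  Σ(broken) = 4743 kJ
Bonds formed (products):
  C=O: 4 × 782 = 3128
  O-H: 6 × 447 = 2682
  Σ(formed) = 5810 kJ
ΔH = Σ(broken) − Σ(formed) = 4743 − 5810 = −1067 kJ

ΔH ≈ −1067 kJ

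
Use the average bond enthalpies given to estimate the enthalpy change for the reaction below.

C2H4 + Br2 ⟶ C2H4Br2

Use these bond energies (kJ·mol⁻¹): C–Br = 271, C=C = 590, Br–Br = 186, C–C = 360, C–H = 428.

Bonds broken (reactants):
  Br–Br: 1 × 186 = 186
  C–H: 4 × 428 = 1712
  C=C: 1 × 590 = 590
  Σ(broken) = 2488 kJ
Bonds formed (products):
  C–Br: 2 × 271 = 542
  C–C: 1 × 360 = 360
  C–H: 4 × 428 = 1712
  Σ(formed) = 2614 kJ
ΔH = Σ(broken) − Σ(formed) = 2488 − 2614 = −126 kJ

ΔH ≈ −126 kJ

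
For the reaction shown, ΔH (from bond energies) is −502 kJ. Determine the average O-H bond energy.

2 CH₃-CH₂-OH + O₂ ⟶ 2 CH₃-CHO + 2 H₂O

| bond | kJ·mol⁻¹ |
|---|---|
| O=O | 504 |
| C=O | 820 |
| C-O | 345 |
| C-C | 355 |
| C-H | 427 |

D(O-H) ≈ 455 kJ/mol

Let D be the O-H bond energy.
Σ(broken) = 2×355 + 10×427 + 2×345 + 2×D + 1×504 = 6174 + 2D
Σ(formed) = 2×355 + 8×427 + 2×820 + 4×D = 5766 + 4D
ΔH = Σ(broken) − Σ(formed) = (6174 + 2D) − (5766 + 4D) = +408 − 2D
Setting this equal to −502 kJ gives 2D = 910, so D = 455 kJ/mol.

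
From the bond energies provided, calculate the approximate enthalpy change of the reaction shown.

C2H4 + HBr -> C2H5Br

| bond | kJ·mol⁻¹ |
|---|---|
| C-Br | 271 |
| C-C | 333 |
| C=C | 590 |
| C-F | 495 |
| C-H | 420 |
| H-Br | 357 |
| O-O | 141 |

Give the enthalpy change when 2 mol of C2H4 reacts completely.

Bonds broken (reactants):
  C-H: 4 × 420 = 1680
  C=C: 1 × 590 = 590
  H-Br: 1 × 357 = 357
  Σ(broken) = 2627 kJ
Bonds formed (products):
  C-Br: 1 × 271 = 271
  C-C: 1 × 333 = 333
  C-H: 5 × 420 = 2100
  Σ(formed) = 2704 kJ
ΔH = Σ(broken) − Σ(formed) = 2627 − 2704 = −77 kJ
For 2× the reaction as written: 2 × (−77) = −154 kJ

ΔH = −154 kJ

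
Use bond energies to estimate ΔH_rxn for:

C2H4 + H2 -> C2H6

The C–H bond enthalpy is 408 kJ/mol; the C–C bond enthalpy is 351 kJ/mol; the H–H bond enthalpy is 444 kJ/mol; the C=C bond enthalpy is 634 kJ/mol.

ΔH ≈ −89 kJ

Bonds broken (reactants):
  C–H: 4 × 408 = 1632
  C=C: 1 × 634 = 634
  H–H: 1 × 444 = 444
  Σ(broken) = 2710 kJ
Bonds formed (products):
  C–C: 1 × 351 = 351
  C–H: 6 × 408 = 2448
  Σ(formed) = 2799 kJ
ΔH = Σ(broken) − Σ(formed) = 2710 − 2799 = −89 kJ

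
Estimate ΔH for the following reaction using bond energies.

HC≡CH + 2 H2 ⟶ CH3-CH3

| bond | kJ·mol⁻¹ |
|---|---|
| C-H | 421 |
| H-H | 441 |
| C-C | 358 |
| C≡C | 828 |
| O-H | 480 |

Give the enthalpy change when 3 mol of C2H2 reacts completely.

Bonds broken (reactants):
  C≡C: 1 × 828 = 828
  C-H: 2 × 421 = 842
  H-H: 2 × 441 = 882
  Σ(broken) = 2552 kJ
Bonds formed (products):
  C-C: 1 × 358 = 358
  C-H: 6 × 421 = 2526
  Σ(formed) = 2884 kJ
ΔH = Σ(broken) − Σ(formed) = 2552 − 2884 = −332 kJ
For 3× the reaction as written: 3 × (−332) = −996 kJ

ΔH = −996 kJ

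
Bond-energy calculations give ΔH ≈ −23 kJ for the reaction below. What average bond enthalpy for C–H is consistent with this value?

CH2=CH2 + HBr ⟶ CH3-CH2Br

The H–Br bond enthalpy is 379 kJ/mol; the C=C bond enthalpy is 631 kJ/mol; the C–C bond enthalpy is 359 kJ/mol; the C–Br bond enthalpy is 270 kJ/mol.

Let D be the C–H bond energy.
Σ(broken) = 4×D + 1×631 + 1×379 = 1010 + 4D
Σ(formed) = 1×270 + 1×359 + 5×D = 629 + 5D
ΔH = Σ(broken) − Σ(formed) = (1010 + 4D) − (629 + 5D) = +381 − D
Setting this equal to −23 kJ gives D = 404 kJ/mol.

D(C–H) ≈ 404 kJ/mol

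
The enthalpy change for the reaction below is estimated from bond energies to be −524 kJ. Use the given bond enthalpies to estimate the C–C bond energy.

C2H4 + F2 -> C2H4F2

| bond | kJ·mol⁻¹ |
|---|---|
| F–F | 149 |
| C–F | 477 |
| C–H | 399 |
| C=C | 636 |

Let D be the C–C bond energy.
Σ(broken) = 4×399 + 1×636 + 1×149 = 2381
Σ(formed) = 1×D + 2×477 + 4×399 = 2550 + D
ΔH = Σ(broken) − Σ(formed) = (2381) − (2550 + D) = −169 − D
Setting this equal to −524 kJ gives D = 355 kJ/mol.

D(C–C) ≈ 355 kJ/mol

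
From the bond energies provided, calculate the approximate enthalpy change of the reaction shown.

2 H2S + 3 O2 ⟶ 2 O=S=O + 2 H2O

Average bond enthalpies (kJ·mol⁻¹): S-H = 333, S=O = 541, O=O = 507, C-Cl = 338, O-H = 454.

Bonds broken (reactants):
  O=O: 3 × 507 = 1521
  S-H: 4 × 333 = 1332
  Σ(broken) = 2853 kJ
Bonds formed (products):
  O-H: 4 × 454 = 1816
  S=O: 4 × 541 = 2164
  Σ(formed) = 3980 kJ
ΔH = Σ(broken) − Σ(formed) = 2853 − 3980 = −1127 kJ

ΔH ≈ −1127 kJ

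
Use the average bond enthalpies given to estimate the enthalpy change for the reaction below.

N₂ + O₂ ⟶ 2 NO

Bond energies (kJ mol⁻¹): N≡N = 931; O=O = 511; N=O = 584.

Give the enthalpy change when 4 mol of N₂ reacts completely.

Bonds broken (reactants):
  N≡N: 1 × 931 = 931
  O=O: 1 × 511 = 511
  Σ(broken) = 1442 kJ
Bonds formed (products):
  N=O: 2 × 584 = 1168
  Σ(formed) = 1168 kJ
ΔH = Σ(broken) − Σ(formed) = 1442 − 1168 = +274 kJ
For 4× the reaction as written: 4 × (+274) = +1096 kJ

ΔH = +1096 kJ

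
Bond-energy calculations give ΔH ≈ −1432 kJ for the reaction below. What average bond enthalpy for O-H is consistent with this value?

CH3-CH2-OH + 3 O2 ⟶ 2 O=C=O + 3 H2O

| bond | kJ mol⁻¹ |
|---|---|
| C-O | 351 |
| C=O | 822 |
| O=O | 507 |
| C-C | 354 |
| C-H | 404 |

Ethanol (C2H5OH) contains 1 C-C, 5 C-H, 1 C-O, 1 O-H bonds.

Let D be the O-H bond energy.
Σ(broken) = 1×354 + 5×404 + 1×351 + 1×D + 3×507 = 4246 + D
Σ(formed) = 4×822 + 6×D = 3288 + 6D
ΔH = Σ(broken) − Σ(formed) = (4246 + D) − (3288 + 6D) = +958 − 5D
Setting this equal to −1432 kJ gives 5D = 2390, so D = 478 kJ/mol.

D(O-H) ≈ 478 kJ/mol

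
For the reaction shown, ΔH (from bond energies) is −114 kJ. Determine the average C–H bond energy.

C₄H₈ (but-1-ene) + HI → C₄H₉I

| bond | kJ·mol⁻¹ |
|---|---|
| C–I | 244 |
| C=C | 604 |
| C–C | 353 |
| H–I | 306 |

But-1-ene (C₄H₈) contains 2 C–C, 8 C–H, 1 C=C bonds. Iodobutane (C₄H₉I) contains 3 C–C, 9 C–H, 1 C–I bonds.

D(C–H) ≈ 427 kJ/mol

Let D be the C–H bond energy.
Σ(broken) = 2×353 + 8×D + 1×604 + 1×306 = 1616 + 8D
Σ(formed) = 3×353 + 9×D + 1×244 = 1303 + 9D
ΔH = Σ(broken) − Σ(formed) = (1616 + 8D) − (1303 + 9D) = +313 − D
Setting this equal to −114 kJ gives D = 427 kJ/mol.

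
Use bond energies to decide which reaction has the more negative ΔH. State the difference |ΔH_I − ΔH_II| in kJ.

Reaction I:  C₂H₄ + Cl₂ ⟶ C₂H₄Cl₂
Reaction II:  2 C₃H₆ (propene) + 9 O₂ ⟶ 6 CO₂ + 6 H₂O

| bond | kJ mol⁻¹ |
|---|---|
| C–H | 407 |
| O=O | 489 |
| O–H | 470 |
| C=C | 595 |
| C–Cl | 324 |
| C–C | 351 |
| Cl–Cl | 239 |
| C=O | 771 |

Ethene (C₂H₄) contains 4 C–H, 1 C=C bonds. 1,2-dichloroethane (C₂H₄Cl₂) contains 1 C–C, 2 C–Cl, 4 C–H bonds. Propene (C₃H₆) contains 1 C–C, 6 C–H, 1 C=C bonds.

Reaction I:
  Bonds broken (reactants):
    C–H: 4 × 407 = 1628
    C=C: 1 × 595 = 595
    Cl–Cl: 1 × 239 = 239
    Σ(broken) = 2462 kJ
  Bonds formed (products):
    C–C: 1 × 351 = 351
    C–Cl: 2 × 324 = 648
    C–H: 4 × 407 = 1628
    Σ(formed) = 2627 kJ
  ΔH_I = 2462 − 2627 = −165 kJ
Reaction II:
  Bonds broken (reactants):
    C–C: 2 × 351 = 702
    C–H: 12 × 407 = 4884
    C=C: 2 × 595 = 1190
    O=O: 9 × 489 = 4401
    Σ(broken) = 11177 kJ
  Bonds formed (products):
    C=O: 12 × 771 = 9252
    O–H: 12 × 470 = 5640
    Σ(formed) = 14892 kJ
  ΔH_II = 11177 − 14892 = −3715 kJ
ΔH_I − ΔH_II = +3550 kJ, so reaction II has the more negative ΔH; |ΔH_I − ΔH_II| = 3550 kJ.

Reaction II, by 3550 kJ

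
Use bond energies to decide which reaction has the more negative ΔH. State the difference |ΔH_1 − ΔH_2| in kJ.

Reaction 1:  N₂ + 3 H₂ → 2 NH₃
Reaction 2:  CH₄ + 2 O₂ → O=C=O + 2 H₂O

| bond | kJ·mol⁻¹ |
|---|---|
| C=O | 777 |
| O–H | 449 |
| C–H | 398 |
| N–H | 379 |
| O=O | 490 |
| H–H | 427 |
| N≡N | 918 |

Reaction 1:
  Bonds broken (reactants):
    H–H: 3 × 427 = 1281
    N≡N: 1 × 918 = 918
    Σ(broken) = 2199 kJ
  Bonds formed (products):
    N–H: 6 × 379 = 2274
    Σ(formed) = 2274 kJ
  ΔH_1 = 2199 − 2274 = −75 kJ
Reaction 2:
  Bonds broken (reactants):
    C–H: 4 × 398 = 1592
    O=O: 2 × 490 = 980
    Σ(broken) = 2572 kJ
  Bonds formed (products):
    C=O: 2 × 777 = 1554
    O–H: 4 × 449 = 1796
    Σ(formed) = 3350 kJ
  ΔH_2 = 2572 − 3350 = −778 kJ
ΔH_1 − ΔH_2 = +703 kJ, so reaction 2 has the more negative ΔH; |ΔH_1 − ΔH_2| = 703 kJ.

Reaction 2, by 703 kJ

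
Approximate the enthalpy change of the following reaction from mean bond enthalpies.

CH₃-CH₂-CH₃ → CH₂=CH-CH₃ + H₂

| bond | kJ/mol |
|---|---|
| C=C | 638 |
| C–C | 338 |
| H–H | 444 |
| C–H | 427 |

Bonds broken (reactants):
  C–C: 2 × 338 = 676
  C–H: 8 × 427 = 3416
  Σ(broken) = 4092 kJ
Bonds formed (products):
  C–C: 1 × 338 = 338
  C–H: 6 × 427 = 2562
  C=C: 1 × 638 = 638
  H–H: 1 × 444 = 444
  Σ(formed) = 3982 kJ
ΔH = Σ(broken) − Σ(formed) = 4092 − 3982 = +110 kJ

ΔH ≈ +110 kJ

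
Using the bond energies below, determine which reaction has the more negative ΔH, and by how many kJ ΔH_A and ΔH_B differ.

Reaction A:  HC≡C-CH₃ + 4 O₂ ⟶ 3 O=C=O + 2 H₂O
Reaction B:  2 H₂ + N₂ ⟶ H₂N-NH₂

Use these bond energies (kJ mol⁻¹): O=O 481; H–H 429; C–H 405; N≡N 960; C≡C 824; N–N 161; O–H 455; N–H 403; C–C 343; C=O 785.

Reaction A:
  Bonds broken (reactants):
    C≡C: 1 × 824 = 824
    C–C: 1 × 343 = 343
    C–H: 4 × 405 = 1620
    O=O: 4 × 481 = 1924
    Σ(broken) = 4711 kJ
  Bonds formed (products):
    C=O: 6 × 785 = 4710
    O–H: 4 × 455 = 1820
    Σ(formed) = 6530 kJ
  ΔH_A = 4711 − 6530 = −1819 kJ
Reaction B:
  Bonds broken (reactants):
    H–H: 2 × 429 = 858
    N≡N: 1 × 960 = 960
    Σ(broken) = 1818 kJ
  Bonds formed (products):
    N–H: 4 × 403 = 1612
    N–N: 1 × 161 = 161
    Σ(formed) = 1773 kJ
  ΔH_B = 1818 − 1773 = +45 kJ
ΔH_A − ΔH_B = −1864 kJ, so reaction A has the more negative ΔH; |ΔH_A − ΔH_B| = 1864 kJ.

Reaction A, by 1864 kJ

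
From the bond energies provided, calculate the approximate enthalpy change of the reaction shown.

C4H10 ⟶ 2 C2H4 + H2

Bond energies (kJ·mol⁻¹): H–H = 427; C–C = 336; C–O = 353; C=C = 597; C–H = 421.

Bonds broken (reactants):
  C–C: 3 × 336 = 1008
  C–H: 10 × 421 = 4210
  Σ(broken) = 5218 kJ
Bonds formed (products):
  C–H: 8 × 421 = 3368
  C=C: 2 × 597 = 1194
  H–H: 1 × 427 = 427
  Σ(formed) = 4989 kJ
ΔH = Σ(broken) − Σ(formed) = 5218 − 4989 = +229 kJ

ΔH ≈ +229 kJ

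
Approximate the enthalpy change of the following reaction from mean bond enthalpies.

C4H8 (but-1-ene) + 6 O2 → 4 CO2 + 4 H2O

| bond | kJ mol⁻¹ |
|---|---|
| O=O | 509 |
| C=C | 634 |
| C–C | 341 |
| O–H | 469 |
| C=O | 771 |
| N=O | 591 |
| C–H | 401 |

Bonds broken (reactants):
  C–C: 2 × 341 = 682
  C–H: 8 × 401 = 3208
  C=C: 1 × 634 = 634
  O=O: 6 × 509 = 3054
  Σ(broken) = 7578 kJ
Bonds formed (products):
  C=O: 8 × 771 = 6168
  O–H: 8 × 469 = 3752
  Σ(formed) = 9920 kJ
ΔH = Σ(broken) − Σ(formed) = 7578 − 9920 = −2342 kJ

ΔH ≈ −2342 kJ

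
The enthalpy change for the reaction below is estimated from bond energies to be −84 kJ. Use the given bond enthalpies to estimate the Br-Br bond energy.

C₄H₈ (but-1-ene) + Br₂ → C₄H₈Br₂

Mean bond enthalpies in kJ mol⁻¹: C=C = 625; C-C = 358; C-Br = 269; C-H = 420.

Let D be the Br-Br bond energy.
Σ(broken) = 1×D + 2×358 + 8×420 + 1×625 = 4701 + D
Σ(formed) = 2×269 + 3×358 + 8×420 = 4972
ΔH = Σ(broken) − Σ(formed) = (4701 + D) − (4972) = −271 + D
Setting this equal to −84 kJ gives D = 187 kJ/mol.

D(Br-Br) ≈ 187 kJ/mol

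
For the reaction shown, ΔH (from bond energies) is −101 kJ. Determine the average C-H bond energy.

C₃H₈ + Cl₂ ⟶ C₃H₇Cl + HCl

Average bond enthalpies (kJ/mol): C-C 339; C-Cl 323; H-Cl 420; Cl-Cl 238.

D(C-H) ≈ 404 kJ/mol

Let D be the C-H bond energy.
Σ(broken) = 2×339 + 8×D + 1×238 = 916 + 8D
Σ(formed) = 2×339 + 1×323 + 7×D + 1×420 = 1421 + 7D
ΔH = Σ(broken) − Σ(formed) = (916 + 8D) − (1421 + 7D) = −505 + D
Setting this equal to −101 kJ gives D = 404 kJ/mol.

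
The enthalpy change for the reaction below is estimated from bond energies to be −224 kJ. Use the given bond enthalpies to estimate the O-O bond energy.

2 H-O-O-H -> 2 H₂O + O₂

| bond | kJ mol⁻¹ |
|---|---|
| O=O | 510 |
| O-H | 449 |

D(O-O) ≈ 143 kJ/mol

Let D be the O-O bond energy.
Σ(broken) = 4×449 + 2×D = 1796 + 2D
Σ(formed) = 4×449 + 1×510 = 2306
ΔH = Σ(broken) − Σ(formed) = (1796 + 2D) − (2306) = −510 + 2D
Setting this equal to −224 kJ gives 2D = 286, so D = 143 kJ/mol.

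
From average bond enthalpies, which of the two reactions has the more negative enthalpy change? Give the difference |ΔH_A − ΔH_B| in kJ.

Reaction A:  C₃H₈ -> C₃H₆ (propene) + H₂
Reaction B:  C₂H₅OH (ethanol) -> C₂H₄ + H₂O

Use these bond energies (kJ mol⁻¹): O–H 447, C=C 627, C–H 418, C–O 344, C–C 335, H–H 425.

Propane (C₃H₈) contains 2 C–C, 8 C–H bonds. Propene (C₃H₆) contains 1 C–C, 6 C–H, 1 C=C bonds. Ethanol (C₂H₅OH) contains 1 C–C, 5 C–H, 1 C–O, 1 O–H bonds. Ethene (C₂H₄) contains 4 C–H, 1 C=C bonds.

Reaction A:
  Bonds broken (reactants):
    C–C: 2 × 335 = 670
    C–H: 8 × 418 = 3344
    Σ(broken) = 4014 kJ
  Bonds formed (products):
    C–C: 1 × 335 = 335
    C–H: 6 × 418 = 2508
    C=C: 1 × 627 = 627
    H–H: 1 × 425 = 425
    Σ(formed) = 3895 kJ
  ΔH_A = 4014 − 3895 = +119 kJ
Reaction B:
  Bonds broken (reactants):
    C–C: 1 × 335 = 335
    C–H: 5 × 418 = 2090
    C–O: 1 × 344 = 344
    O–H: 1 × 447 = 447
    Σ(broken) = 3216 kJ
  Bonds formed (products):
    C–H: 4 × 418 = 1672
    C=C: 1 × 627 = 627
    O–H: 2 × 447 = 894
    Σ(formed) = 3193 kJ
  ΔH_B = 3216 − 3193 = +23 kJ
ΔH_A − ΔH_B = +96 kJ, so reaction B has the more negative ΔH; |ΔH_A − ΔH_B| = 96 kJ.

Reaction B, by 96 kJ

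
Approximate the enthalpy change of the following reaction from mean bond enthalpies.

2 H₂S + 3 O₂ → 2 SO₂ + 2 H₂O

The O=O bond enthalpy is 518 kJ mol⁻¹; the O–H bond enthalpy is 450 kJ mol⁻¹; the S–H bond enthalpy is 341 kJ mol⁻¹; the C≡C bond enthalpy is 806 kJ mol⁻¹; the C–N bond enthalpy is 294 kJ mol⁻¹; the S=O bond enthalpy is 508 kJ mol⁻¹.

ΔH ≈ −914 kJ

Bonds broken (reactants):
  O=O: 3 × 518 = 1554
  S–H: 4 × 341 = 1364
  Σ(broken) = 2918 kJ
Bonds formed (products):
  O–H: 4 × 450 = 1800
  S=O: 4 × 508 = 2032
  Σ(formed) = 3832 kJ
ΔH = Σ(broken) − Σ(formed) = 2918 − 3832 = −914 kJ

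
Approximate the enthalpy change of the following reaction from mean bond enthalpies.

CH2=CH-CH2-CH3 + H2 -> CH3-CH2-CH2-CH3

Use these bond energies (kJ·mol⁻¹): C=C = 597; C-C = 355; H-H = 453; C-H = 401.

Bonds broken (reactants):
  C-C: 2 × 355 = 710
  C-H: 8 × 401 = 3208
  C=C: 1 × 597 = 597
  H-H: 1 × 453 = 453
  Σ(broken) = 4968 kJ
Bonds formed (products):
  C-C: 3 × 355 = 1065
  C-H: 10 × 401 = 4010
  Σ(formed) = 5075 kJ
ΔH = Σ(broken) − Σ(formed) = 4968 − 5075 = −107 kJ

ΔH ≈ −107 kJ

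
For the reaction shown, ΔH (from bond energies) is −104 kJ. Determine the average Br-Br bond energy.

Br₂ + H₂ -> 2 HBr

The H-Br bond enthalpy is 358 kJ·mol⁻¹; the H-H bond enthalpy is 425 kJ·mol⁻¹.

D(Br-Br) ≈ 187 kJ/mol

Let D be the Br-Br bond energy.
Σ(broken) = 1×D + 1×425 = 425 + D
Σ(formed) = 2×358 = 716
ΔH = Σ(broken) − Σ(formed) = (425 + D) − (716) = −291 + D
Setting this equal to −104 kJ gives D = 187 kJ/mol.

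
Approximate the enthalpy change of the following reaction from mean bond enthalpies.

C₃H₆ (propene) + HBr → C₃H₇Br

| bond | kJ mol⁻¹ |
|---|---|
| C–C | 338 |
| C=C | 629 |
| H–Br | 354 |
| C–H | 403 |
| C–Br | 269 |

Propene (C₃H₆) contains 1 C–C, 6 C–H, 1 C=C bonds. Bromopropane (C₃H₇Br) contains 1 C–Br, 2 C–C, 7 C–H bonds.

Bonds broken (reactants):
  C–C: 1 × 338 = 338
  C–H: 6 × 403 = 2418
  C=C: 1 × 629 = 629
  H–Br: 1 × 354 = 354
  Σ(broken) = 3739 kJ
Bonds formed (products):
  C–Br: 1 × 269 = 269
  C–C: 2 × 338 = 676
  C–H: 7 × 403 = 2821
  Σ(formed) = 3766 kJ
ΔH = Σ(broken) − Σ(formed) = 3739 − 3766 = −27 kJ

ΔH ≈ −27 kJ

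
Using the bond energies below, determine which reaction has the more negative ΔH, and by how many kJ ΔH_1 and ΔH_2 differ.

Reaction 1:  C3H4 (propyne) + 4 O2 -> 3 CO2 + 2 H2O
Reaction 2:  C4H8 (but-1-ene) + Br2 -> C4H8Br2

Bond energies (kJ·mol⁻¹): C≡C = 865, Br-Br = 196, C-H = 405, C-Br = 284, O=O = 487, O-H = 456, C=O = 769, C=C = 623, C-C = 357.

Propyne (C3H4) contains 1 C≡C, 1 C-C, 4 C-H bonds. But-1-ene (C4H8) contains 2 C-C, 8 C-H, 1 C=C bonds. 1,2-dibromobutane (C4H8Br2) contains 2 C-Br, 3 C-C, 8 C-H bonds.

Reaction 1, by 1542 kJ

Reaction 1:
  Bonds broken (reactants):
    C≡C: 1 × 865 = 865
    C-C: 1 × 357 = 357
    C-H: 4 × 405 = 1620
    O=O: 4 × 487 = 1948
    Σ(broken) = 4790 kJ
  Bonds formed (products):
    C=O: 6 × 769 = 4614
    O-H: 4 × 456 = 1824
    Σ(formed) = 6438 kJ
  ΔH_1 = 4790 − 6438 = −1648 kJ
Reaction 2:
  Bonds broken (reactants):
    Br-Br: 1 × 196 = 196
    C-C: 2 × 357 = 714
    C-H: 8 × 405 = 3240
    C=C: 1 × 623 = 623
    Σ(broken) = 4773 kJ
  Bonds formed (products):
    C-Br: 2 × 284 = 568
    C-C: 3 × 357 = 1071
    C-H: 8 × 405 = 3240
    Σ(formed) = 4879 kJ
  ΔH_2 = 4773 − 4879 = −106 kJ
ΔH_1 − ΔH_2 = −1542 kJ, so reaction 1 has the more negative ΔH; |ΔH_1 − ΔH_2| = 1542 kJ.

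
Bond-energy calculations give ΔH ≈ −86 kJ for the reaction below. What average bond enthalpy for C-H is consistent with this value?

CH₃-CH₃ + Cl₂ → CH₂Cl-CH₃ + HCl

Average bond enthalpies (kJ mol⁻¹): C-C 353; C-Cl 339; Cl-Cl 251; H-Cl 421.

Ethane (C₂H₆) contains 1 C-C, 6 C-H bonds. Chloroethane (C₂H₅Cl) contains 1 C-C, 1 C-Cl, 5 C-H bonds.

Let D be the C-H bond energy.
Σ(broken) = 1×353 + 6×D + 1×251 = 604 + 6D
Σ(formed) = 1×353 + 1×339 + 5×D + 1×421 = 1113 + 5D
ΔH = Σ(broken) − Σ(formed) = (604 + 6D) − (1113 + 5D) = −509 + D
Setting this equal to −86 kJ gives D = 423 kJ/mol.

D(C-H) ≈ 423 kJ/mol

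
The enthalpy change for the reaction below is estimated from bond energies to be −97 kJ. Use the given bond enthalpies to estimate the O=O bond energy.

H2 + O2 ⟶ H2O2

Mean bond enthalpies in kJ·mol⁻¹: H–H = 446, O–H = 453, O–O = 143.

Let D be the O=O bond energy.
Σ(broken) = 1×446 + 1×D = 446 + D
Σ(formed) = 2×453 + 1×143 = 1049
ΔH = Σ(broken) − Σ(formed) = (446 + D) − (1049) = −603 + D
Setting this equal to −97 kJ gives D = 506 kJ/mol.

D(O=O) ≈ 506 kJ/mol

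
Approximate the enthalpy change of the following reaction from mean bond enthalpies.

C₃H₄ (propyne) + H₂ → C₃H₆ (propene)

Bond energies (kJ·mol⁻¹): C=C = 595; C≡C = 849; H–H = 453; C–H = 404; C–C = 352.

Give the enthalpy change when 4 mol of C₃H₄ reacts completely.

ΔH = −404 kJ

Bonds broken (reactants):
  C≡C: 1 × 849 = 849
  C–C: 1 × 352 = 352
  C–H: 4 × 404 = 1616
  H–H: 1 × 453 = 453
  Σ(broken) = 3270 kJ
Bonds formed (products):
  C–C: 1 × 352 = 352
  C–H: 6 × 404 = 2424
  C=C: 1 × 595 = 595
  Σ(formed) = 3371 kJ
ΔH = Σ(broken) − Σ(formed) = 3270 − 3371 = −101 kJ
For 4× the reaction as written: 4 × (−101) = −404 kJ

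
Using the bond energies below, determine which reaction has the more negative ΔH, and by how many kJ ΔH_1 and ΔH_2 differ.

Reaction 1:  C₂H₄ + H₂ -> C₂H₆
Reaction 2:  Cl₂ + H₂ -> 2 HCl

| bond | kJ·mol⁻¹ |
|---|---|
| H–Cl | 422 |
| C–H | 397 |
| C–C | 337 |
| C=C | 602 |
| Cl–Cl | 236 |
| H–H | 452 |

Reaction 2, by 79 kJ

Reaction 1:
  Bonds broken (reactants):
    C–H: 4 × 397 = 1588
    C=C: 1 × 602 = 602
    H–H: 1 × 452 = 452
    Σ(broken) = 2642 kJ
  Bonds formed (products):
    C–C: 1 × 337 = 337
    C–H: 6 × 397 = 2382
    Σ(formed) = 2719 kJ
  ΔH_1 = 2642 − 2719 = −77 kJ
Reaction 2:
  Bonds broken (reactants):
    Cl–Cl: 1 × 236 = 236
    H–H: 1 × 452 = 452
    Σ(broken) = 688 kJ
  Bonds formed (products):
    H–Cl: 2 × 422 = 844
    Σ(formed) = 844 kJ
  ΔH_2 = 688 − 844 = −156 kJ
ΔH_1 − ΔH_2 = +79 kJ, so reaction 2 has the more negative ΔH; |ΔH_1 − ΔH_2| = 79 kJ.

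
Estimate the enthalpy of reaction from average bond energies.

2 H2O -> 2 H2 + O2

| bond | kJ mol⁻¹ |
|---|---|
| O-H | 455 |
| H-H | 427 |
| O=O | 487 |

ΔH ≈ +479 kJ

Bonds broken (reactants):
  O-H: 4 × 455 = 1820
  Σ(broken) = 1820 kJ
Bonds formed (products):
  H-H: 2 × 427 = 854
  O=O: 1 × 487 = 487
  Σ(formed) = 1341 kJ
ΔH = Σ(broken) − Σ(formed) = 1820 − 1341 = +479 kJ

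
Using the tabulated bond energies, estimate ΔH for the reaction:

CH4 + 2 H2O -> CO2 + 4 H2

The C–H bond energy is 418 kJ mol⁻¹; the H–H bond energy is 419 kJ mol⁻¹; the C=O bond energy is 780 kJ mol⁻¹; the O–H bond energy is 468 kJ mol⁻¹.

ΔH ≈ +308 kJ

Bonds broken (reactants):
  C–H: 4 × 418 = 1672
  O–H: 4 × 468 = 1872
  Σ(broken) = 3544 kJ
Bonds formed (products):
  C=O: 2 × 780 = 1560
  H–H: 4 × 419 = 1676
  Σ(formed) = 3236 kJ
ΔH = Σ(broken) − Σ(formed) = 3544 − 3236 = +308 kJ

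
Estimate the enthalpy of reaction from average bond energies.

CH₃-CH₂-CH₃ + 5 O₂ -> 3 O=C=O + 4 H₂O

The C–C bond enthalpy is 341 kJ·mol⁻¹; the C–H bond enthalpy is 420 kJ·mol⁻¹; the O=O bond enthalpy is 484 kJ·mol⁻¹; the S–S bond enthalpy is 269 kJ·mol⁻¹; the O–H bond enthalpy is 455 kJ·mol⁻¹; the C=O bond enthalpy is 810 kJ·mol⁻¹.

Bonds broken (reactants):
  C–C: 2 × 341 = 682
  C–H: 8 × 420 = 3360
  O=O: 5 × 484 = 2420
  Σ(broken) = 6462 kJ
Bonds formed (products):
  C=O: 6 × 810 = 4860
  O–H: 8 × 455 = 3640
  Σ(formed) = 8500 kJ
ΔH = Σ(broken) − Σ(formed) = 6462 − 8500 = −2038 kJ

ΔH ≈ −2038 kJ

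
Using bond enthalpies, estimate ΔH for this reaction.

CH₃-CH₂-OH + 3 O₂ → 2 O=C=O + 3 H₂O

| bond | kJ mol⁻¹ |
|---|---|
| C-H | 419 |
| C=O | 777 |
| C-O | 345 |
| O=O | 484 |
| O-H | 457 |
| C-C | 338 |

ΔH ≈ −1163 kJ

Bonds broken (reactants):
  C-C: 1 × 338 = 338
  C-H: 5 × 419 = 2095
  C-O: 1 × 345 = 345
  O-H: 1 × 457 = 457
  O=O: 3 × 484 = 1452
  Σ(broken) = 4687 kJ
Bonds formed (products):
  C=O: 4 × 777 = 3108
  O-H: 6 × 457 = 2742
  Σ(formed) = 5850 kJ
ΔH = Σ(broken) − Σ(formed) = 4687 − 5850 = −1163 kJ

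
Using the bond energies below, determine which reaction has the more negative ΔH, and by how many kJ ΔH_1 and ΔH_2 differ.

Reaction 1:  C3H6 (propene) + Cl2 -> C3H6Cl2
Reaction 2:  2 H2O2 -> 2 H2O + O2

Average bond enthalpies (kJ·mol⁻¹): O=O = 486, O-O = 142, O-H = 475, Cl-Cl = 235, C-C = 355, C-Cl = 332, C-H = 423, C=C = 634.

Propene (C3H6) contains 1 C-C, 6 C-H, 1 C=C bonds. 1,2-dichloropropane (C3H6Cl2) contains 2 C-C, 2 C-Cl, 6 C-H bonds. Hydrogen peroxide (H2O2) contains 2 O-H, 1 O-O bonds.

Reaction 1:
  Bonds broken (reactants):
    C-C: 1 × 355 = 355
    C-H: 6 × 423 = 2538
    C=C: 1 × 634 = 634
    Cl-Cl: 1 × 235 = 235
    Σ(broken) = 3762 kJ
  Bonds formed (products):
    C-C: 2 × 355 = 710
    C-Cl: 2 × 332 = 664
    C-H: 6 × 423 = 2538
    Σ(formed) = 3912 kJ
  ΔH_1 = 3762 − 3912 = −150 kJ
Reaction 2:
  Bonds broken (reactants):
    O-H: 4 × 475 = 1900
    O-O: 2 × 142 = 284
    Σ(broken) = 2184 kJ
  Bonds formed (products):
    O-H: 4 × 475 = 1900
    O=O: 1 × 486 = 486
    Σ(formed) = 2386 kJ
  ΔH_2 = 2184 − 2386 = −202 kJ
ΔH_1 − ΔH_2 = +52 kJ, so reaction 2 has the more negative ΔH; |ΔH_1 − ΔH_2| = 52 kJ.

Reaction 2, by 52 kJ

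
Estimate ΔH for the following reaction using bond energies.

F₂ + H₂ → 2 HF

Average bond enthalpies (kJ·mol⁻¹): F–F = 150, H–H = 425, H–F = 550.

ΔH ≈ −525 kJ

Bonds broken (reactants):
  F–F: 1 × 150 = 150
  H–H: 1 × 425 = 425
  Σ(broken) = 575 kJ
Bonds formed (products):
  H–F: 2 × 550 = 1100
  Σ(formed) = 1100 kJ
ΔH = Σ(broken) − Σ(formed) = 575 − 1100 = −525 kJ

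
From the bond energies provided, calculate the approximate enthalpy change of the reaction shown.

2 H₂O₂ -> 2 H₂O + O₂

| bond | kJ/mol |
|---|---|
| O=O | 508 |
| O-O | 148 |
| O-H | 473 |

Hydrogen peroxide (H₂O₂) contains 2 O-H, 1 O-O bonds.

Bonds broken (reactants):
  O-H: 4 × 473 = 1892
  O-O: 2 × 148 = 296
  Σ(broken) = 2188 kJ
Bonds formed (products):
  O-H: 4 × 473 = 1892
  O=O: 1 × 508 = 508
  Σ(formed) = 2400 kJ
ΔH = Σ(broken) − Σ(formed) = 2188 − 2400 = −212 kJ

ΔH ≈ −212 kJ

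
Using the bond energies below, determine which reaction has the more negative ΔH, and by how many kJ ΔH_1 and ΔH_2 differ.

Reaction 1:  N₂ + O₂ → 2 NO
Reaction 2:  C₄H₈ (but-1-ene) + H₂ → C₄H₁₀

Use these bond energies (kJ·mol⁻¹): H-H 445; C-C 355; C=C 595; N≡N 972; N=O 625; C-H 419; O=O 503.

Reaction 1:
  Bonds broken (reactants):
    N≡N: 1 × 972 = 972
    O=O: 1 × 503 = 503
    Σ(broken) = 1475 kJ
  Bonds formed (products):
    N=O: 2 × 625 = 1250
    Σ(formed) = 1250 kJ
  ΔH_1 = 1475 − 1250 = +225 kJ
Reaction 2:
  Bonds broken (reactants):
    C-C: 2 × 355 = 710
    C-H: 8 × 419 = 3352
    C=C: 1 × 595 = 595
    H-H: 1 × 445 = 445
    Σ(broken) = 5102 kJ
  Bonds formed (products):
    C-C: 3 × 355 = 1065
    C-H: 10 × 419 = 4190
    Σ(formed) = 5255 kJ
  ΔH_2 = 5102 − 5255 = −153 kJ
ΔH_1 − ΔH_2 = +378 kJ, so reaction 2 has the more negative ΔH; |ΔH_1 − ΔH_2| = 378 kJ.

Reaction 2, by 378 kJ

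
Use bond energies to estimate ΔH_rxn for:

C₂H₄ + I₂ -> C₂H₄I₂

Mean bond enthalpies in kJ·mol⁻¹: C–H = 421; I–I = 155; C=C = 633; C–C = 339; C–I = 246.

Bonds broken (reactants):
  C–H: 4 × 421 = 1684
  C=C: 1 × 633 = 633
  I–I: 1 × 155 = 155
  Σ(broken) = 2472 kJ
Bonds formed (products):
  C–C: 1 × 339 = 339
  C–H: 4 × 421 = 1684
  C–I: 2 × 246 = 492
  Σ(formed) = 2515 kJ
ΔH = Σ(broken) − Σ(formed) = 2472 − 2515 = −43 kJ

ΔH ≈ −43 kJ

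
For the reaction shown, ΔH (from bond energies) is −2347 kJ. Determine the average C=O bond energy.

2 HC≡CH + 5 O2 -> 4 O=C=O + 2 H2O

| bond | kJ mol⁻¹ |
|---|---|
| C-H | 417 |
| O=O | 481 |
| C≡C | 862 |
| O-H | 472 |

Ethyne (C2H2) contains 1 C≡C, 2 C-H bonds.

Let D be the C=O bond energy.
Σ(broken) = 2×862 + 4×417 + 5×481 = 5797
Σ(formed) = 8×D + 4×472 = 1888 + 8D
ΔH = Σ(broken) − Σ(formed) = (5797) − (1888 + 8D) = +3909 − 8D
Setting this equal to −2347 kJ gives 8D = 6256, so D = 782 kJ/mol.

D(C=O) ≈ 782 kJ/mol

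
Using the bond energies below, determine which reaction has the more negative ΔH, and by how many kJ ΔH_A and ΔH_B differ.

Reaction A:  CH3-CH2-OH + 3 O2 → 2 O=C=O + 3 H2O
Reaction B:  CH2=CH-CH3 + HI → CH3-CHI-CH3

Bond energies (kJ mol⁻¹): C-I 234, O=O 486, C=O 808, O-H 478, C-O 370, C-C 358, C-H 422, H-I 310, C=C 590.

Reaction A:
  Bonds broken (reactants):
    C-C: 1 × 358 = 358
    C-H: 5 × 422 = 2110
    C-O: 1 × 370 = 370
    O-H: 1 × 478 = 478
    O=O: 3 × 486 = 1458
    Σ(broken) = 4774 kJ
  Bonds formed (products):
    C=O: 4 × 808 = 3232
    O-H: 6 × 478 = 2868
    Σ(formed) = 6100 kJ
  ΔH_A = 4774 − 6100 = −1326 kJ
Reaction B:
  Bonds broken (reactants):
    C-C: 1 × 358 = 358
    C-H: 6 × 422 = 2532
    C=C: 1 × 590 = 590
    H-I: 1 × 310 = 310
    Σ(broken) = 3790 kJ
  Bonds formed (products):
    C-C: 2 × 358 = 716
    C-H: 7 × 422 = 2954
    C-I: 1 × 234 = 234
    Σ(formed) = 3904 kJ
  ΔH_B = 3790 − 3904 = −114 kJ
ΔH_A − ΔH_B = −1212 kJ, so reaction A has the more negative ΔH; |ΔH_A − ΔH_B| = 1212 kJ.

Reaction A, by 1212 kJ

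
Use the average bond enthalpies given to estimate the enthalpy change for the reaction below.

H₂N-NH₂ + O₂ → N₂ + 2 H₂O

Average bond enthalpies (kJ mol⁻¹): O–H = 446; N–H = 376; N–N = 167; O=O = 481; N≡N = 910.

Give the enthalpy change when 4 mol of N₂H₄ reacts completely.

ΔH = −2168 kJ

Bonds broken (reactants):
  N–H: 4 × 376 = 1504
  N–N: 1 × 167 = 167
  O=O: 1 × 481 = 481
  Σ(broken) = 2152 kJ
Bonds formed (products):
  N≡N: 1 × 910 = 910
  O–H: 4 × 446 = 1784
  Σ(formed) = 2694 kJ
ΔH = Σ(broken) − Σ(formed) = 2152 − 2694 = −542 kJ
For 4× the reaction as written: 4 × (−542) = −2168 kJ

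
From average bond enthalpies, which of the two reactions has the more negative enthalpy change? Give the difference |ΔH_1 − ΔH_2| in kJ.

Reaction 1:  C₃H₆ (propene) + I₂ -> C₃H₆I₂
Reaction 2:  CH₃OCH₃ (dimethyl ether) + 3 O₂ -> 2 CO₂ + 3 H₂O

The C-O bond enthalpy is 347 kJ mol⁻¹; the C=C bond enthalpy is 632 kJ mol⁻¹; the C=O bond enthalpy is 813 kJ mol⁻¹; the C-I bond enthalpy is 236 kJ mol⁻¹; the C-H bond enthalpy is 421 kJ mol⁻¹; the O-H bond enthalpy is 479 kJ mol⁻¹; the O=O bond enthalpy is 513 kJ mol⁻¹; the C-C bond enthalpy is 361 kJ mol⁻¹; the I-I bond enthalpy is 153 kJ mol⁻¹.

Reaction 1:
  Bonds broken (reactants):
    C-C: 1 × 361 = 361
    C-H: 6 × 421 = 2526
    C=C: 1 × 632 = 632
    I-I: 1 × 153 = 153
    Σ(broken) = 3672 kJ
  Bonds formed (products):
    C-C: 2 × 361 = 722
    C-H: 6 × 421 = 2526
    C-I: 2 × 236 = 472
    Σ(formed) = 3720 kJ
  ΔH_1 = 3672 − 3720 = −48 kJ
Reaction 2:
  Bonds broken (reactants):
    C-H: 6 × 421 = 2526
    C-O: 2 × 347 = 694
    O=O: 3 × 513 = 1539
    Σ(broken) = 4759 kJ
  Bonds formed (products):
    C=O: 4 × 813 = 3252
    O-H: 6 × 479 = 2874
    Σ(formed) = 6126 kJ
  ΔH_2 = 4759 − 6126 = −1367 kJ
ΔH_1 − ΔH_2 = +1319 kJ, so reaction 2 has the more negative ΔH; |ΔH_1 − ΔH_2| = 1319 kJ.

Reaction 2, by 1319 kJ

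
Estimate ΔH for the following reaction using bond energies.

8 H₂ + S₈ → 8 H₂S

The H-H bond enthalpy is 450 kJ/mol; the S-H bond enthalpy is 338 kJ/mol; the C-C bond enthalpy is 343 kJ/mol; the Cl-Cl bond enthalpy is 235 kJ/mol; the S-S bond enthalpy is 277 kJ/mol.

ΔH ≈ +408 kJ

Bonds broken (reactants):
  H-H: 8 × 450 = 3600
  S-S: 8 × 277 = 2216
  Σ(broken) = 5816 kJ
Bonds formed (products):
  S-H: 16 × 338 = 5408
  Σ(formed) = 5408 kJ
ΔH = Σ(broken) − Σ(formed) = 5816 − 5408 = +408 kJ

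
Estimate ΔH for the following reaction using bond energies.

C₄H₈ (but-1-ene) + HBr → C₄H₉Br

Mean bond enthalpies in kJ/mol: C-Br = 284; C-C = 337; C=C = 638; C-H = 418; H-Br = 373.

ΔH ≈ −28 kJ

Bonds broken (reactants):
  C-C: 2 × 337 = 674
  C-H: 8 × 418 = 3344
  C=C: 1 × 638 = 638
  H-Br: 1 × 373 = 373
  Σ(broken) = 5029 kJ
Bonds formed (products):
  C-Br: 1 × 284 = 284
  C-C: 3 × 337 = 1011
  C-H: 9 × 418 = 3762
  Σ(formed) = 5057 kJ
ΔH = Σ(broken) − Σ(formed) = 5029 − 5057 = −28 kJ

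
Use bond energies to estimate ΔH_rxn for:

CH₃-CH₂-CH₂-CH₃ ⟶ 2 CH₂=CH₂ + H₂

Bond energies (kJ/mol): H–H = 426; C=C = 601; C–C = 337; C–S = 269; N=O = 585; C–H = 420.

Bonds broken (reactants):
  C–C: 3 × 337 = 1011
  C–H: 10 × 420 = 4200
  Σ(broken) = 5211 kJ
Bonds formed (products):
  C–H: 8 × 420 = 3360
  C=C: 2 × 601 = 1202
  H–H: 1 × 426 = 426
  Σ(formed) = 4988 kJ
ΔH = Σ(broken) − Σ(formed) = 5211 − 4988 = +223 kJ

ΔH ≈ +223 kJ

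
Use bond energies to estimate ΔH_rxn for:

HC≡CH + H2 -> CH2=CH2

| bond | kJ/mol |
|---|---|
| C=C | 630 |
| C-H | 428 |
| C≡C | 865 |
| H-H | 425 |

Bonds broken (reactants):
  C≡C: 1 × 865 = 865
  C-H: 2 × 428 = 856
  H-H: 1 × 425 = 425
  Σ(broken) = 2146 kJ
Bonds formed (products):
  C-H: 4 × 428 = 1712
  C=C: 1 × 630 = 630
  Σ(formed) = 2342 kJ
ΔH = Σ(broken) − Σ(formed) = 2146 − 2342 = −196 kJ

ΔH ≈ −196 kJ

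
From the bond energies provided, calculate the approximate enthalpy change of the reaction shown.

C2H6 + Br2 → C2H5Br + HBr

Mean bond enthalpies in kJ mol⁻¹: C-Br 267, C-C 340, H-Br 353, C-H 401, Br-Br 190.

Bonds broken (reactants):
  Br-Br: 1 × 190 = 190
  C-C: 1 × 340 = 340
  C-H: 6 × 401 = 2406
  Σ(broken) = 2936 kJ
Bonds formed (products):
  C-Br: 1 × 267 = 267
  C-C: 1 × 340 = 340
  C-H: 5 × 401 = 2005
  H-Br: 1 × 353 = 353
  Σ(formed) = 2965 kJ
ΔH = Σ(broken) − Σ(formed) = 2936 − 2965 = −29 kJ

ΔH ≈ −29 kJ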